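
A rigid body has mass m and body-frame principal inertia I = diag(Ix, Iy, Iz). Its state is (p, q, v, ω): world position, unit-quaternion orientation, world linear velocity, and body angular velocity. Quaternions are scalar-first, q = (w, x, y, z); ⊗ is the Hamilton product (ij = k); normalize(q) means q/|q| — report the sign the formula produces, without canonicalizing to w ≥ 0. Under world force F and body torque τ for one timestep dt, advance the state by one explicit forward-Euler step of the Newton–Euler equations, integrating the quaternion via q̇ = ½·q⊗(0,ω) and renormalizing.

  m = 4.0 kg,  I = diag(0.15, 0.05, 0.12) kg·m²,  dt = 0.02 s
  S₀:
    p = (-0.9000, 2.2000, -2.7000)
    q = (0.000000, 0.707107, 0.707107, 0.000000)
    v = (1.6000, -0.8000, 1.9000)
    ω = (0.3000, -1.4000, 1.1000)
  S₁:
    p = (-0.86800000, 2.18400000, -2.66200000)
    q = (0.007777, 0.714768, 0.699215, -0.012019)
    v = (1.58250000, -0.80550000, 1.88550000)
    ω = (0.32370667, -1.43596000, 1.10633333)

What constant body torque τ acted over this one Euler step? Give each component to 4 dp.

τ = (0.0700, -0.0800, 0.0800)

Δω = ω₁−ω₀ = (0.02370667, -0.03596000, 0.00633333)
precession coupling = (-0.1078, 0.0099, 0.0420)
applied torque τ = (0.0700, -0.0800, 0.0800)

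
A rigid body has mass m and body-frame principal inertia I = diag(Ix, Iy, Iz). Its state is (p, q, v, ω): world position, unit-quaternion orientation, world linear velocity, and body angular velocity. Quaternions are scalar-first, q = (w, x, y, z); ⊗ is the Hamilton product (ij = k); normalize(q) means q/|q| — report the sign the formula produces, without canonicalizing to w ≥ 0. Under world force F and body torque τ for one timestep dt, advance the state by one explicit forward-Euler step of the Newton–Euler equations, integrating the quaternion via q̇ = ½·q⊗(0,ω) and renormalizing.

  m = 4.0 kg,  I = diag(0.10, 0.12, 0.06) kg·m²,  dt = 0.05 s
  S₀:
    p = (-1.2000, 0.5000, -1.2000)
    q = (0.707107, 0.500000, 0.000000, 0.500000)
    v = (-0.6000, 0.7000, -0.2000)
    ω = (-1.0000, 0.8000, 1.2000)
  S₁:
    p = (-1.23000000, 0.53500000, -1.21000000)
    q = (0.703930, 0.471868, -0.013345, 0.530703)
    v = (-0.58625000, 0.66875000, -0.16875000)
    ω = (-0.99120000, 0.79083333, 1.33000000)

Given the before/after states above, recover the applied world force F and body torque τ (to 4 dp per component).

F = (1.1000, -2.5000, 2.5000)
τ = (-0.0400, -0.0700, 0.1400)

ω₁ − ω₀ = (0.00880000, -0.00916667, 0.13000000)
precession coupling = (-0.0576, -0.0480, -0.0160)
I·α + gyro = (-0.0400, -0.0700, 0.1400)
Δv = v₁−v₀ = (0.01375000, -0.03125000, 0.03125000)
applied force F = (1.1000, -2.5000, 2.5000)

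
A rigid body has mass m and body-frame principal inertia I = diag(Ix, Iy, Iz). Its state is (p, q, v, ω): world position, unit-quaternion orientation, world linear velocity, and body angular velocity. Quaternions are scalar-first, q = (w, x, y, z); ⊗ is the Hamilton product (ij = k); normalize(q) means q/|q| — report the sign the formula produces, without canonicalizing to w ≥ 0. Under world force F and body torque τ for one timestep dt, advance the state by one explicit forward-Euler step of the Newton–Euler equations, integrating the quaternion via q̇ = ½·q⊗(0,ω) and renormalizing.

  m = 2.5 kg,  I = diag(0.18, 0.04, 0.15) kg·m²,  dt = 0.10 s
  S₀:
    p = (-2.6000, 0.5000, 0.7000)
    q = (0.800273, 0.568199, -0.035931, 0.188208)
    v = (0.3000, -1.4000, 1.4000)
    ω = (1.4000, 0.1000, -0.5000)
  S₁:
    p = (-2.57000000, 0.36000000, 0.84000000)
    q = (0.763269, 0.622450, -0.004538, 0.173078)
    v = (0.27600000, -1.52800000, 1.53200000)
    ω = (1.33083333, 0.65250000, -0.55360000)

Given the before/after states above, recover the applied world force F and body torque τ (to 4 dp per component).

F = (-0.6000, -3.2000, 3.3000)
τ = (-0.1300, 0.2000, -0.1000)

ω₁ − ω₀ = (-0.06916667, 0.55250000, -0.05360000)
gyro term ω₀×Iω₀ = (-0.0055, -0.0210, -0.0196)
τ = I·(Δω/dt) + ω₀×(Iω₀) = (-0.1300, 0.2000, -0.1000)
v₁ − v₀ = (-0.02400000, -0.12800000, 0.13200000)
m·(v₁−v₀)/dt = (-0.6000, -3.2000, 3.3000)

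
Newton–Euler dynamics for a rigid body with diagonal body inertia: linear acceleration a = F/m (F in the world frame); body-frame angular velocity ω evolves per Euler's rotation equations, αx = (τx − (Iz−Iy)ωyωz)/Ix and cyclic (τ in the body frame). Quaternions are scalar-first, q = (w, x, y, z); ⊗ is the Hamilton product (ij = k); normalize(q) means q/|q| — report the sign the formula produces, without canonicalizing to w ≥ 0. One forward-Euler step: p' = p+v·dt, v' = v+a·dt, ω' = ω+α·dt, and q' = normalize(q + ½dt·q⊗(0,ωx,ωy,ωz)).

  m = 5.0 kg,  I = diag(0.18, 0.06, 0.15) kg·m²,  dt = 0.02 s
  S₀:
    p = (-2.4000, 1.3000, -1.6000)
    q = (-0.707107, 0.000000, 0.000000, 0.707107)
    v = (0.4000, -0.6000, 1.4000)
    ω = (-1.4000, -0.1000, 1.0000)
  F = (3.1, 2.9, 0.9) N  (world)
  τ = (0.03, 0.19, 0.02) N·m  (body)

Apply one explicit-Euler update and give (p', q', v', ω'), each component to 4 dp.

p' = (-2.3920, 1.2880, -1.5720)
q' = (-0.7141, 0.0106, -0.0092, 0.6999)
v' = (0.4124, -0.5884, 1.4036)
ω' = (-1.3957, -0.0227, 1.0049)

p' = p + v·dt = (-2.3920, 1.2880, -1.5720)
v + (F/m)dt = (0.4124, -0.5884, 1.4036)
ω×(Iω) gyroscopic = (-0.0090, -0.0420, -0.0168)
α = I⁻¹(τ − ω×Iω) = (0.2167, 3.8667, 0.2453)
new body rate ω' = (-1.3957, -0.0227, 1.0049)
2q̇ = q⊗(0,ω) = (-0.7071070, 1.0606605, -0.9192391, -0.7071070)
q' = normalize(q + ½dt·q⊗(0,ω)) = (-0.7141, 0.0106, -0.0092, 0.6999)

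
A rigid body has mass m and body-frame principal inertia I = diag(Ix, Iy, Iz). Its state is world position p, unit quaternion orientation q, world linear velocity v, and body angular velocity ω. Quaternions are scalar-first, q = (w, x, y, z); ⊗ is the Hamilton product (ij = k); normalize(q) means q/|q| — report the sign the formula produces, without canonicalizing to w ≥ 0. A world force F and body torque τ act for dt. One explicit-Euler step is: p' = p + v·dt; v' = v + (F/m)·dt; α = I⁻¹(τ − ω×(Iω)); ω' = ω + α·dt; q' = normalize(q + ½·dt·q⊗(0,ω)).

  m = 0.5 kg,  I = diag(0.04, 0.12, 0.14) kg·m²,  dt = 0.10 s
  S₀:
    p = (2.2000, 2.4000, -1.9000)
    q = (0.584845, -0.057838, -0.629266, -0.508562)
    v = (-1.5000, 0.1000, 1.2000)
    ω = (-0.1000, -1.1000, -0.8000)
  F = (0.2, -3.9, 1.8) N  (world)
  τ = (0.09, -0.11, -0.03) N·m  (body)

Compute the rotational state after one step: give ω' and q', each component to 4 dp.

ω×(Iω) gyroscopic = (0.0176, -0.0080, 0.0088)
angular accel α = (1.8100, -0.8500, -0.2771)
new body rate ω' = (0.0810, -1.1850, -0.8277)
2q̇ = q⊗(0,ω) = (-1.1048260, -0.1144899, -0.6387437, -0.4671808)
q + ½dt·q⊗(0,ω), renormalized = (0.5284, -0.0634, -0.6597, -0.5307)

ω' = (0.0810, -1.1850, -0.8277)
q' = (0.5284, -0.0634, -0.6597, -0.5307)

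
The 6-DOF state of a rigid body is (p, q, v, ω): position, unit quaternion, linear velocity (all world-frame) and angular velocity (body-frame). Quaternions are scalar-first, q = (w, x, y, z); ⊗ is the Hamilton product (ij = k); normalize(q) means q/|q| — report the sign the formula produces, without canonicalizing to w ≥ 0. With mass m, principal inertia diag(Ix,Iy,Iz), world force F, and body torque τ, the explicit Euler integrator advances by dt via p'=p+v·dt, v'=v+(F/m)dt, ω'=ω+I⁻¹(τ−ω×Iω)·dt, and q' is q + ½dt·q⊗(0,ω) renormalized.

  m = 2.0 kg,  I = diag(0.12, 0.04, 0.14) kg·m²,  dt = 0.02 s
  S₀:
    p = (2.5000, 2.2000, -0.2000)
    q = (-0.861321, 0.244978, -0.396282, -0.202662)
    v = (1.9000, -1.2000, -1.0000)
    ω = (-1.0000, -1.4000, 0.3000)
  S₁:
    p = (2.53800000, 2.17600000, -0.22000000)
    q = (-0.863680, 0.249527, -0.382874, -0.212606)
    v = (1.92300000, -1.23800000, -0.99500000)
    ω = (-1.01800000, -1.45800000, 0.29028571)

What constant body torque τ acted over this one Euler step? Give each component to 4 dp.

Δω = ω₁−ω₀ = (-0.01800000, -0.05800000, -0.00971429)
τ = I·(Δω/dt) + ω₀×(Iω₀) = (-0.1500, -0.1100, -0.1800)

τ = (-0.1500, -0.1100, -0.1800)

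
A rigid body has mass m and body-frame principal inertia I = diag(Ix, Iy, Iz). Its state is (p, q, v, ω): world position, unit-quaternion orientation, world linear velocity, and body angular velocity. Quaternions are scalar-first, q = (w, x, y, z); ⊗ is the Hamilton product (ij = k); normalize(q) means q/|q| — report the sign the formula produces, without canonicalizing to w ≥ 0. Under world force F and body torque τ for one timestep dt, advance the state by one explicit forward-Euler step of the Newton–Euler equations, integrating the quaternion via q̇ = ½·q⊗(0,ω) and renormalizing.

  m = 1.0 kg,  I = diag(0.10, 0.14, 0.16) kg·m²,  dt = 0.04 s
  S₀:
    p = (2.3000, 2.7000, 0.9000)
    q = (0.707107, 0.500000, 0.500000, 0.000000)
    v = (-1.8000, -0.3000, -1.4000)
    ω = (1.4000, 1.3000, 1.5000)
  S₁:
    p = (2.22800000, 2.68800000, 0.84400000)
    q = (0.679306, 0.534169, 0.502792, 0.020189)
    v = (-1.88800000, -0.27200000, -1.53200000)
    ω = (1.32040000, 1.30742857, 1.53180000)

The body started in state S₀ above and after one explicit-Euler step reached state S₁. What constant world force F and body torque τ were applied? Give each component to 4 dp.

rate change Δω = (-0.07960000, 0.00742857, 0.03180000)
ω₀×(Iω₀) = (0.0390, -0.1260, 0.0728)
τ = I·(Δω/dt) + ω₀×(Iω₀) = (-0.1600, -0.1000, 0.2000)
velocity change Δv = (-0.08800000, 0.02800000, -0.13200000)
applied force F = (-2.2000, 0.7000, -3.3000)

F = (-2.2000, 0.7000, -3.3000)
τ = (-0.1600, -0.1000, 0.2000)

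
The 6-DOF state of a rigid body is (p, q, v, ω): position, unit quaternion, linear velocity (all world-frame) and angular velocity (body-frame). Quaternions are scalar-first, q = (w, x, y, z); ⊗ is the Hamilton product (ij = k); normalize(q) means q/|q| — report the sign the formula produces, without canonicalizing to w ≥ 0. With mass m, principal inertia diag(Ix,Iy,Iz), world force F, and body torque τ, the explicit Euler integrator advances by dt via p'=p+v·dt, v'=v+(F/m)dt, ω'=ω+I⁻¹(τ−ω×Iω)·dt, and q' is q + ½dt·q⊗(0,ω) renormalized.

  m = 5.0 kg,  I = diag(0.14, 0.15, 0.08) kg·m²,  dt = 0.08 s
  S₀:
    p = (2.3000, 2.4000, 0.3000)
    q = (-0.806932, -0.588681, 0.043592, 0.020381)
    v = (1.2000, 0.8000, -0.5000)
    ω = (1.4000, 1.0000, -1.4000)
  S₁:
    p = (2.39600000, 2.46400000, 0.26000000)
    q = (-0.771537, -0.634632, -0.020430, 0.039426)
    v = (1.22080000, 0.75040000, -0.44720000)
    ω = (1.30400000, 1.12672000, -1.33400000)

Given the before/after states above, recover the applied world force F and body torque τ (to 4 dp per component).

F = (1.3000, -3.1000, 3.3000)
τ = (-0.0700, 0.1200, 0.0800)

Δv = v₁−v₀ = (0.02080000, -0.04960000, 0.05280000)
applied force F = (1.3000, -3.1000, 3.3000)
Δω = ω₁−ω₀ = (-0.09600000, 0.12672000, 0.06600000)
precession coupling = (0.0980, -0.1176, 0.0140)
applied torque τ = (-0.0700, 0.1200, 0.0800)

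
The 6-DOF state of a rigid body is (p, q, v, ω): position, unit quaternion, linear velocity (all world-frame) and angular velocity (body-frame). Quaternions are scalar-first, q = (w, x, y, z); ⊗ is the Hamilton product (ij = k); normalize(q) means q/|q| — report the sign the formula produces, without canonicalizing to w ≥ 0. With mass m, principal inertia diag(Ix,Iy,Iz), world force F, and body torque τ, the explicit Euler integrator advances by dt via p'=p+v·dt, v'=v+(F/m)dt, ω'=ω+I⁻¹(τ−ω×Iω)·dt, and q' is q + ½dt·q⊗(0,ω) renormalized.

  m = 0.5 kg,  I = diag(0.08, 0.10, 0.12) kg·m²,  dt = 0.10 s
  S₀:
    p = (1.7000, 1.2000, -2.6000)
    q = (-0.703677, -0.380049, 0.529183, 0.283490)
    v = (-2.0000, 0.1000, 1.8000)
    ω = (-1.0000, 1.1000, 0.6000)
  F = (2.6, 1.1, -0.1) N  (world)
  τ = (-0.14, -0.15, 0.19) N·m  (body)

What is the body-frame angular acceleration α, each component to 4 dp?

ω×(Iω) gyroscopic = (0.0132, 0.0240, -0.0220)
angular accel α = (-1.9150, -1.7400, 1.7667)

α = (-1.9150, -1.7400, 1.7667)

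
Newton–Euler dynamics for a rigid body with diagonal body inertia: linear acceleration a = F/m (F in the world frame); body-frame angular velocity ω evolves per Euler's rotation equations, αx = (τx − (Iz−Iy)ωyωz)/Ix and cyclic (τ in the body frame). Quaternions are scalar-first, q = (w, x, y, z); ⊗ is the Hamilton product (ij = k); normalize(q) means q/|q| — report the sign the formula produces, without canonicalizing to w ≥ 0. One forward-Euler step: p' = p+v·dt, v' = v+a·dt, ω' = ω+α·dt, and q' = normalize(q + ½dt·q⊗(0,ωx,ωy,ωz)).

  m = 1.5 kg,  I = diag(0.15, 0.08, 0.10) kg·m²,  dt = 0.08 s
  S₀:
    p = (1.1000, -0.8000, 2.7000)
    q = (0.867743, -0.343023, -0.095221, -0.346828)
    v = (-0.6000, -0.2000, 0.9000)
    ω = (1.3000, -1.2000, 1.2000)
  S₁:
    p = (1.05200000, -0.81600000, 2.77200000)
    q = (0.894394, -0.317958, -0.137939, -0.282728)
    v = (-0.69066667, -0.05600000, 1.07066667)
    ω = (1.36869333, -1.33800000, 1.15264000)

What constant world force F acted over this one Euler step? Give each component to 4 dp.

F = (-1.7000, 2.7000, 3.2000)

Δv = v₁−v₀ = (-0.09066667, 0.14400000, 0.17066667)
F = m·Δv/dt = (-1.7000, 2.7000, 3.2000)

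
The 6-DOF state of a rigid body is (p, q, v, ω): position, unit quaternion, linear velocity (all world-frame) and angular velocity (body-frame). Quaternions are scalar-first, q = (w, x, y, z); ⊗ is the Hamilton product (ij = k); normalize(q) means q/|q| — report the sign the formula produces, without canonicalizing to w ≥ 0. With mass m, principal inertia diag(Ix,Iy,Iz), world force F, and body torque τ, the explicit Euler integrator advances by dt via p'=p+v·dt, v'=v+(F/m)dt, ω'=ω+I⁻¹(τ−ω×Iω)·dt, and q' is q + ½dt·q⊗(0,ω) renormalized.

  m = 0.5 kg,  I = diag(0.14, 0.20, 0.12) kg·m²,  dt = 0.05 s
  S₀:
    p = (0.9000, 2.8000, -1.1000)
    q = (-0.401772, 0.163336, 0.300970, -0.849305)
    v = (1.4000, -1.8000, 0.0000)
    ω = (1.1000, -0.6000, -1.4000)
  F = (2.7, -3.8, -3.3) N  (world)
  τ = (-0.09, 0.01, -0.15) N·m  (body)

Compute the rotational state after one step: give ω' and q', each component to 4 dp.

angular accel α = (-0.1629, 0.2040, -0.9200)
ω + α·dt = (1.0919, -0.5898, -1.4460)
2q̇ = q⊗(0,ω) = (-1.1881146, -1.3728902, -0.4645019, 0.1334122)
q + ½dt·q⊗(0,ω), renormalized = (-0.4310, 0.1289, 0.2890, -0.8450)

ω' = (1.0919, -0.5898, -1.4460)
q' = (-0.4310, 0.1289, 0.2890, -0.8450)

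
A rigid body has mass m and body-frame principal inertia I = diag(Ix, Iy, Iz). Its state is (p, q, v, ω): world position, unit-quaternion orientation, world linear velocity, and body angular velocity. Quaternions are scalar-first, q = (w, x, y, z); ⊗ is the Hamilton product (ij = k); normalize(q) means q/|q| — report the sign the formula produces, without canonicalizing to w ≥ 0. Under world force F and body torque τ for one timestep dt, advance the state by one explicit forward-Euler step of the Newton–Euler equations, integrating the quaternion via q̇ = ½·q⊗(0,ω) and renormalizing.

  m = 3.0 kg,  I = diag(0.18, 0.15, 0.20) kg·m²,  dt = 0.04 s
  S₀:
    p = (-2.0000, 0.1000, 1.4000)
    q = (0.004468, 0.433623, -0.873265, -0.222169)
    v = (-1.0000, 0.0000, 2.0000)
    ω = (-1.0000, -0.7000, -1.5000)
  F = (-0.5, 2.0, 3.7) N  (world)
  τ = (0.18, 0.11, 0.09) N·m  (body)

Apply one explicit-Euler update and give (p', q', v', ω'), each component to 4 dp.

ω×(Iω) gyroscopic = (0.0525, -0.0300, -0.0210)
α = I⁻¹(τ − ω×Iω) = (0.7083, 0.9333, 0.5550)
ω' = ω + α·dt = (-0.9717, -0.6627, -1.4778)
2q̇ = q⊗(0,ω) = (-0.5109160, 1.1499112, 0.8694759, -1.1835031)
q + ½dt·q⊗(0,ω), renormalized = (-0.0057, 0.4563, -0.8552, -0.2457)
a = (-0.1667, 0.6667, 1.2333)
new position p' = (-2.0400, 0.1000, 1.4800)
new velocity v' = (-1.0067, 0.0267, 2.0493)

p' = (-2.0400, 0.1000, 1.4800)
q' = (-0.0057, 0.4563, -0.8552, -0.2457)
v' = (-1.0067, 0.0267, 2.0493)
ω' = (-0.9717, -0.6627, -1.4778)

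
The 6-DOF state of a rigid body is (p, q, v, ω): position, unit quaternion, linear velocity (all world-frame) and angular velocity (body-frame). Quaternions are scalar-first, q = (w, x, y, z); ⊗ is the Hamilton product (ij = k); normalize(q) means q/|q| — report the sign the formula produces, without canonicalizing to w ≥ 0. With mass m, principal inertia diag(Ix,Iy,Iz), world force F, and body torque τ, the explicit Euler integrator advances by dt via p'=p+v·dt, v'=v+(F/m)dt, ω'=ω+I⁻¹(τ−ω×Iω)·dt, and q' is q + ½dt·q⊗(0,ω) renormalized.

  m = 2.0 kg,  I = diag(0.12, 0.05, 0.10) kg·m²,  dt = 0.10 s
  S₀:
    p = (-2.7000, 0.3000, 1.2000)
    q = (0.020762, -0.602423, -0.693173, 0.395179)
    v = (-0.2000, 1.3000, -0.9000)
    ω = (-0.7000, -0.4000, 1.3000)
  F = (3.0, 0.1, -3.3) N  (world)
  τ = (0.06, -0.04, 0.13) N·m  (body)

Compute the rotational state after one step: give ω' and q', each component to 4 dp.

ω' = (-0.6283, -0.4436, 1.4496)
q' = (-0.0398, -0.6384, -0.6663, 0.3832)

gyro term ω×Iω = (-0.0260, -0.0182, -0.0196)
α = I⁻¹(τ − ω×Iω) = (0.7167, -0.4360, 1.4960)
ω' = ω + α·dt = (-0.6283, -0.4436, 1.4496)
2q̇ = q⊗(0,ω) = (-1.2126980, -0.7575867, 0.4982198, -0.2172613)
q' = normalize(q + ½dt·q⊗(0,ω)) = (-0.0398, -0.6384, -0.6663, 0.3832)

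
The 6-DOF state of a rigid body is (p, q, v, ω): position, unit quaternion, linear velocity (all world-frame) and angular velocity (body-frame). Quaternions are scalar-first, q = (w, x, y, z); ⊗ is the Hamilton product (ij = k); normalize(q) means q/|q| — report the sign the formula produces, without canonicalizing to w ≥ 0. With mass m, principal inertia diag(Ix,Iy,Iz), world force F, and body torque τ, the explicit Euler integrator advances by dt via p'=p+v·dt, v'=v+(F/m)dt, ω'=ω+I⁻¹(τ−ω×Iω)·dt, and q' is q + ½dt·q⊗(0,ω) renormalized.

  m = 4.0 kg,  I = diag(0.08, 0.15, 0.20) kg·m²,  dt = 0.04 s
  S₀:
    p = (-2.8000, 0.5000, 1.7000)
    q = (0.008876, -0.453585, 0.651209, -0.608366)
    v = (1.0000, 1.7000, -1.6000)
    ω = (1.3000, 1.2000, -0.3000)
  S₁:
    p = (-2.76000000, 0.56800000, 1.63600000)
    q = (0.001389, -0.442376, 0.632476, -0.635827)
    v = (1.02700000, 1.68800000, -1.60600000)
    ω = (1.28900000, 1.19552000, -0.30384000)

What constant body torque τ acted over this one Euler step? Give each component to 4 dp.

τ = (-0.0400, 0.0300, 0.0900)

ω₁ − ω₀ = (-0.01100000, -0.00448000, -0.00384000)
gyro term ω₀×Iω₀ = (-0.0180, 0.0468, 0.1092)
applied torque τ = (-0.0400, 0.0300, 0.0900)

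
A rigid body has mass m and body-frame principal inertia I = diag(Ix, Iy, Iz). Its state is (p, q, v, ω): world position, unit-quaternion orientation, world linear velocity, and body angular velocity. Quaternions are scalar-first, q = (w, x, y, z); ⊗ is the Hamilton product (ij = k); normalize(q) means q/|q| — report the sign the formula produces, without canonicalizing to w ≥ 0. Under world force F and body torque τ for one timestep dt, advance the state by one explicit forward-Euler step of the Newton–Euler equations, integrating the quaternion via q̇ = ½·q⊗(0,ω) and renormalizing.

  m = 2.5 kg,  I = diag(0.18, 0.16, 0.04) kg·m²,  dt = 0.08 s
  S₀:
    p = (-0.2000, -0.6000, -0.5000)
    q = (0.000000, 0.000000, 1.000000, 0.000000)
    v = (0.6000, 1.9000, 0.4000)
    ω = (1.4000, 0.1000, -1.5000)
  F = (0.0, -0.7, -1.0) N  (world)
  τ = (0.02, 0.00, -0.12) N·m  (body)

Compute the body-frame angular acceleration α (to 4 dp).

precession coupling ω×(Iω) = (0.0180, -0.2940, -0.0028)
(τ − ω×Iω)/I = (0.0111, 1.8375, -2.9300)

α = (0.0111, 1.8375, -2.9300)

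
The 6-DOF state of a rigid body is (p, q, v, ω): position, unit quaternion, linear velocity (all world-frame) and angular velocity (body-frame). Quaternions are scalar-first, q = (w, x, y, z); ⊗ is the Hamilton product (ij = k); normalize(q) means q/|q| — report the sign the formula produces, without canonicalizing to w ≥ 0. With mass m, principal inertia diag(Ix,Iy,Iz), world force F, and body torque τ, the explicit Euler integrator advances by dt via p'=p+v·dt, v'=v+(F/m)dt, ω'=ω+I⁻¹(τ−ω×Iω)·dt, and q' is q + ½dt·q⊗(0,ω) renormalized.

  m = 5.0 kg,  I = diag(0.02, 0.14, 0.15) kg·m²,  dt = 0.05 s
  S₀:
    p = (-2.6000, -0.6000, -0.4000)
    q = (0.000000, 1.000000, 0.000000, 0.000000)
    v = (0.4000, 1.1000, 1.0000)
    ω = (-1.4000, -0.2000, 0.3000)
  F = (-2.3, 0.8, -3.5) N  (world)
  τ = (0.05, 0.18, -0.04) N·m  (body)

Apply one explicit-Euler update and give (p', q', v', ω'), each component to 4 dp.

p' = (-2.5800, -0.5450, -0.3500)
q' = (0.0350, 0.9993, -0.0075, -0.0050)
v' = (0.3770, 1.1080, 0.9650)
ω' = (-1.2735, -0.1552, 0.2755)

new position p' = (-2.5800, -0.5450, -0.3500)
new velocity v' = (0.3770, 1.1080, 0.9650)
α = I⁻¹(τ − ω×Iω) = (2.5300, 0.8957, -0.4907)
new body rate ω' = (-1.2735, -0.1552, 0.2755)
Hamilton product q⊗(0,ω) = (1.4000000, 0.0000000, -0.3000000, -0.2000000)
q + ½dt·q⊗(0,ω), renormalized = (0.0350, 0.9993, -0.0075, -0.0050)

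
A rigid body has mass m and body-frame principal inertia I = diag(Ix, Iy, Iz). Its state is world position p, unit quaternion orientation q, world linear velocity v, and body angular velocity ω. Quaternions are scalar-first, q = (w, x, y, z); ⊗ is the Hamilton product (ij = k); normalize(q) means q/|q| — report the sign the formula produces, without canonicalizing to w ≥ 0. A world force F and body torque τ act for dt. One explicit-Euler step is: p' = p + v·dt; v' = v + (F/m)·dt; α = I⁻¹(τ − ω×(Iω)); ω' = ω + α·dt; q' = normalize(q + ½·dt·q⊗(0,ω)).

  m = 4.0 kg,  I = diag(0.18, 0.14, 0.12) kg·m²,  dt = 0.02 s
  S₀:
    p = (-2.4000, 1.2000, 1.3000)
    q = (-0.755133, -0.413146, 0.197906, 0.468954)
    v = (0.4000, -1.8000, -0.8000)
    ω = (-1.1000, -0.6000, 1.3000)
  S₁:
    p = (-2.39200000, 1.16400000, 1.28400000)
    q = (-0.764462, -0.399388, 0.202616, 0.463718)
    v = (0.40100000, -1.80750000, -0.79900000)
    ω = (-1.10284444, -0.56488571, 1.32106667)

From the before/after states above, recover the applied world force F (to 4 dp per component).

F = (0.2000, -1.5000, 0.2000)

Δv = v₁−v₀ = (0.00100000, -0.00750000, 0.00100000)
m·(v₁−v₀)/dt = (0.2000, -1.5000, 0.2000)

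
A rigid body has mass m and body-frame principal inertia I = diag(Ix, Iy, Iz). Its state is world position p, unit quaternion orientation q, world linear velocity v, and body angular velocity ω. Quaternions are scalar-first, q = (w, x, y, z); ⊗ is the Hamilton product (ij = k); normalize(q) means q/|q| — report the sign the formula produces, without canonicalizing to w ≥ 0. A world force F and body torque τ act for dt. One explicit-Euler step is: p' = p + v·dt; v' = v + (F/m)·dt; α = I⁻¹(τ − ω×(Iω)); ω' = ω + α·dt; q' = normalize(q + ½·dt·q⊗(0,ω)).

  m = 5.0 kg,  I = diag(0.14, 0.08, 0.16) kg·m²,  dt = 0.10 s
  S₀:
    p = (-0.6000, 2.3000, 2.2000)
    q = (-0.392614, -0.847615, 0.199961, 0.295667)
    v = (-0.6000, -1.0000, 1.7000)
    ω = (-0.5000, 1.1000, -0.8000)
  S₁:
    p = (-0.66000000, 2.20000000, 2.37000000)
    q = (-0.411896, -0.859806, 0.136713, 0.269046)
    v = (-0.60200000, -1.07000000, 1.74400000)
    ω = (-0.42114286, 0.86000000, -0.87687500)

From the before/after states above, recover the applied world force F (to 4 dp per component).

F = (-0.1000, -3.5000, 2.2000)

velocity change Δv = (-0.00200000, -0.07000000, 0.04400000)
m·(v₁−v₀)/dt = (-0.1000, -3.5000, 2.2000)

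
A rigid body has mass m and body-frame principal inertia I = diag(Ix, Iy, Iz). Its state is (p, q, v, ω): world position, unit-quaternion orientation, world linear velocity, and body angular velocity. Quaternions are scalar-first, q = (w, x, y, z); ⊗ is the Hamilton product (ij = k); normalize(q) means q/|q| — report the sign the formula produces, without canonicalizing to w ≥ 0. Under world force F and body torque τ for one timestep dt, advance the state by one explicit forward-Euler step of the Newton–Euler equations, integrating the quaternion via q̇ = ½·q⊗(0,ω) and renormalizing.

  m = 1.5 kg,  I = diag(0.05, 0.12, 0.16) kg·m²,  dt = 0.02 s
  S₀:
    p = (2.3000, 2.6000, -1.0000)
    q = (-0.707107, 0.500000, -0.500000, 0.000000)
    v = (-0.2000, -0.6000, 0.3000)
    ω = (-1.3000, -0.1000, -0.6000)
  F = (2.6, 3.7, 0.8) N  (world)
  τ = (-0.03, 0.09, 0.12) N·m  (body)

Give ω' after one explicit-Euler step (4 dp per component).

ω' = (-1.3130, -0.0707, -0.5861)

ω×(Iω) gyroscopic = (0.0024, -0.0858, 0.0091)
(τ − ω×Iω)/I = (-0.6480, 1.4650, 0.6931)
ω' = ω + α·dt = (-1.3130, -0.0707, -0.5861)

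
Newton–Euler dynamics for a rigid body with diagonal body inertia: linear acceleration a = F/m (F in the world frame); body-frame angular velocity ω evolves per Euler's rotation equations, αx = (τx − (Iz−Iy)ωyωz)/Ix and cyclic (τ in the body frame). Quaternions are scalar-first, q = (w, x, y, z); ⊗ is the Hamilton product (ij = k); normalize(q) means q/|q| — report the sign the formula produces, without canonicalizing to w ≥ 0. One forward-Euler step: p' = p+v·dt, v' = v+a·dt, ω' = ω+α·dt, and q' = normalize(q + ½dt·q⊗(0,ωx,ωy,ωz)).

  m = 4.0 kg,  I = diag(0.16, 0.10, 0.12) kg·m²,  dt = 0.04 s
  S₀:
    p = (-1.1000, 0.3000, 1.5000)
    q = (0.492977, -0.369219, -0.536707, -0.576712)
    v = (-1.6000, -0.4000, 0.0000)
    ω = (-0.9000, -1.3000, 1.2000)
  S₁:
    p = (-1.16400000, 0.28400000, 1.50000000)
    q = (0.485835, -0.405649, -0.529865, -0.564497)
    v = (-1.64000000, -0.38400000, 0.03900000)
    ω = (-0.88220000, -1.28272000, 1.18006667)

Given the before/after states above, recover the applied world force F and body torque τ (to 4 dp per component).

F = (-4.0000, 1.6000, 3.9000)
τ = (0.0400, 0.0000, -0.1300)

Δv = v₁−v₀ = (-0.04000000, 0.01600000, 0.03900000)
F = m·Δv/dt = (-4.0000, 1.6000, 3.9000)
rate change Δω = (0.01780000, 0.01728000, -0.01993333)
gyro term ω₀×Iω₀ = (-0.0312, -0.0432, -0.0702)
τ = I·(Δω/dt) + ω₀×(Iω₀) = (0.0400, 0.0000, -0.1300)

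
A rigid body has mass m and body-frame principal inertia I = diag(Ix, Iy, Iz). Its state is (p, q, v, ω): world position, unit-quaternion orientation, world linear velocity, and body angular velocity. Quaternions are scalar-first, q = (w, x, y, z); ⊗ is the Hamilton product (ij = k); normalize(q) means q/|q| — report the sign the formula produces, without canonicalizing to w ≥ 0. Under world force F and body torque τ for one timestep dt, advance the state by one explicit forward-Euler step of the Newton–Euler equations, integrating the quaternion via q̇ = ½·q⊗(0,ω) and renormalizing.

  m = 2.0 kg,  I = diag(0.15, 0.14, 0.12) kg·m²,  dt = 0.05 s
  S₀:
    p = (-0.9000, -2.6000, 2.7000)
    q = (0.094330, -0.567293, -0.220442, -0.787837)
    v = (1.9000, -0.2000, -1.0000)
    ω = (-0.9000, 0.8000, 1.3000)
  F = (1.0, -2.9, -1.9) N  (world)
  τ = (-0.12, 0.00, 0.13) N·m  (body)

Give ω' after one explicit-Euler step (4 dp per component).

α = I⁻¹(τ − ω×Iω) = (-0.6613, 0.2507, 1.0233)
ω' = ω + α·dt = (-0.9331, 0.8125, 1.3512)

ω' = (-0.9331, 0.8125, 1.3512)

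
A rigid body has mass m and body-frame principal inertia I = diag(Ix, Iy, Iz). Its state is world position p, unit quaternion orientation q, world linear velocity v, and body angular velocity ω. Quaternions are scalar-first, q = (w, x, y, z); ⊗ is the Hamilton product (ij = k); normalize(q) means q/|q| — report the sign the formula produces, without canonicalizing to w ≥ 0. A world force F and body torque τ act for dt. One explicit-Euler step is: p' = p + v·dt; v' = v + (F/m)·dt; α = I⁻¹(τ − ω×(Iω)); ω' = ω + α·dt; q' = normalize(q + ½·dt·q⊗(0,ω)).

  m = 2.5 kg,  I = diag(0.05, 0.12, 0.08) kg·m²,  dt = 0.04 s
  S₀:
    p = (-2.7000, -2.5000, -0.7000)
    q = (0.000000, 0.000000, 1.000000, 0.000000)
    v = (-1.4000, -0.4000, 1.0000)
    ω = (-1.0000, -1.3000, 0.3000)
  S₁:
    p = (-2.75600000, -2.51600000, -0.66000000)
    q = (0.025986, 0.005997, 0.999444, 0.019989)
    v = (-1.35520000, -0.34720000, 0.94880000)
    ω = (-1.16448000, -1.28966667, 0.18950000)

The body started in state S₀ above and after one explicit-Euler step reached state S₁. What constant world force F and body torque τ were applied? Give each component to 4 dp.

F = (2.8000, 3.3000, -3.2000)
τ = (-0.1900, 0.0400, -0.1300)

Δv = v₁−v₀ = (0.04480000, 0.05280000, -0.05120000)
F = m·Δv/dt = (2.8000, 3.3000, -3.2000)
Δω = ω₁−ω₀ = (-0.16448000, 0.01033333, -0.11050000)
applied torque τ = (-0.1900, 0.0400, -0.1300)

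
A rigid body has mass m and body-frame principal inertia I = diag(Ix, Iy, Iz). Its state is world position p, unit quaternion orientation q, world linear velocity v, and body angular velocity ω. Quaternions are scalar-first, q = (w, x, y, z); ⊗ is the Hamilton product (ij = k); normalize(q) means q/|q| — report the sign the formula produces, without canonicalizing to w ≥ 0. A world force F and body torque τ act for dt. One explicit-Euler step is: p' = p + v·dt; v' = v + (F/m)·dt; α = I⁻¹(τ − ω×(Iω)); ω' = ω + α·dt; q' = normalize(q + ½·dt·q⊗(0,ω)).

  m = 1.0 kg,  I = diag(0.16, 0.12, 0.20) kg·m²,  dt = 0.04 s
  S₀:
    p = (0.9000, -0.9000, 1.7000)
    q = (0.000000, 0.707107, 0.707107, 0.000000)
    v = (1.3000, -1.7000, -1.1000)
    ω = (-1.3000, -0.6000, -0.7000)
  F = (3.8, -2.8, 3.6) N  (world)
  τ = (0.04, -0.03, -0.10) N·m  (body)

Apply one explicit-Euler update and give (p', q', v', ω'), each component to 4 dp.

p' = (0.9520, -0.9680, 1.6560)
q' = (0.0269, 0.6969, 0.7166, 0.0099)
v' = (1.4520, -1.8120, -0.9560)
ω' = (-1.2984, -0.5979, -0.7138)

gyro term ω×Iω = (0.0336, -0.0364, -0.0312)
angular accel α = (0.0400, 0.0533, -0.3440)
ω + α·dt = (-1.2984, -0.5979, -0.7138)
2q̇ = q⊗(0,ω) = (1.3435033, -0.4949749, 0.4949749, 0.4949749)
q' = normalize(q + ½dt·q⊗(0,ω)) = (0.0269, 0.6969, 0.7166, 0.0099)
linear accel F/m = (3.8000, -2.8000, 3.6000)
p' = p + v·dt = (0.9520, -0.9680, 1.6560)
v + (F/m)dt = (1.4520, -1.8120, -0.9560)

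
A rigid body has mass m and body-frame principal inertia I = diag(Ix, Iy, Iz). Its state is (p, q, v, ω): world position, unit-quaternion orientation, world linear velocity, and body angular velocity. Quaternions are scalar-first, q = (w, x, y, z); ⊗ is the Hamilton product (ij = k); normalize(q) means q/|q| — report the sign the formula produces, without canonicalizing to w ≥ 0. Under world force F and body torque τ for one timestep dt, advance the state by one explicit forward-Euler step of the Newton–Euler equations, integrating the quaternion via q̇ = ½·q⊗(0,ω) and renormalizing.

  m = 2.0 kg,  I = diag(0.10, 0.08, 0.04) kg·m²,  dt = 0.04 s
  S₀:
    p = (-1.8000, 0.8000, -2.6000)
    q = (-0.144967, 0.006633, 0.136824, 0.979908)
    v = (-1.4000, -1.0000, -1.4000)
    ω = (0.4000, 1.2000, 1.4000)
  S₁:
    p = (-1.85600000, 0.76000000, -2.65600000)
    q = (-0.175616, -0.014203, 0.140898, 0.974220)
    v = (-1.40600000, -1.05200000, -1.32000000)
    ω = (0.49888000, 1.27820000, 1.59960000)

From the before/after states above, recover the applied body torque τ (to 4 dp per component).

rate change Δω = (0.09888000, 0.07820000, 0.19960000)
ω₀×(Iω₀) = (-0.0672, 0.0336, -0.0096)
τ = I·(Δω/dt) + ω₀×(Iω₀) = (0.1800, 0.1900, 0.1900)

τ = (0.1800, 0.1900, 0.1900)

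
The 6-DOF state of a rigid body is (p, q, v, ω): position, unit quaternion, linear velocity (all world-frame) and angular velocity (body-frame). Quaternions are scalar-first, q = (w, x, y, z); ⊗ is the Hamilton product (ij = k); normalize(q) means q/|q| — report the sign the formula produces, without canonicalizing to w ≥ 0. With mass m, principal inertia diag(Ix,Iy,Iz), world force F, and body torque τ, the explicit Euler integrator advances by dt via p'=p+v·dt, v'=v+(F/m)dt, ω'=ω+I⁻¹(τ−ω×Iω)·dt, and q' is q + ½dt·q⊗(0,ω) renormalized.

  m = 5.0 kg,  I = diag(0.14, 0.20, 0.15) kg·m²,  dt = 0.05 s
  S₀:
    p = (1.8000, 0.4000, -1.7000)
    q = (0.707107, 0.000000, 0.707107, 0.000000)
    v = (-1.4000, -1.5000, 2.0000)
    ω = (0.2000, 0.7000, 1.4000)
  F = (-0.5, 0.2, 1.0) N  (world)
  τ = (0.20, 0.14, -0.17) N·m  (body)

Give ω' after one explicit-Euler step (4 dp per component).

ω' = (0.2889, 0.7357, 1.3405)

(τ − ω×Iω)/I = (1.7786, 0.7140, -1.1893)
new body rate ω' = (0.2889, 0.7357, 1.3405)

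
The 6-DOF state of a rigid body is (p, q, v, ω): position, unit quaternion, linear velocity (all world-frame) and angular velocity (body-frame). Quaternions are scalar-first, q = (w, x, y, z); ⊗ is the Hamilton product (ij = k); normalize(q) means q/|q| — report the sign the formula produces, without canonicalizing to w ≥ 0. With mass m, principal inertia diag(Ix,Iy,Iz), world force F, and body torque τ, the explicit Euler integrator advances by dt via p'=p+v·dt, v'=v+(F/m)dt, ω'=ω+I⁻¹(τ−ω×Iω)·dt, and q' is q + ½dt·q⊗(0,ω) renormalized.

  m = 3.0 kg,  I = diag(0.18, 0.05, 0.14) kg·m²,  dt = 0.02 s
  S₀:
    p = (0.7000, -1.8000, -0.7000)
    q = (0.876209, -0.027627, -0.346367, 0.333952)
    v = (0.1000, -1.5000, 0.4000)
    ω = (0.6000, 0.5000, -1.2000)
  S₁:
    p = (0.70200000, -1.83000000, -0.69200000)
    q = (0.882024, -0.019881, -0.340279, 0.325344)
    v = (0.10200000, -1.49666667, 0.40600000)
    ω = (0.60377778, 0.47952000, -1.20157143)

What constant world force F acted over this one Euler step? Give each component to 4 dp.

velocity change Δv = (0.00200000, 0.00333333, 0.00600000)
F = m·Δv/dt = (0.3000, 0.5000, 0.9000)

F = (0.3000, 0.5000, 0.9000)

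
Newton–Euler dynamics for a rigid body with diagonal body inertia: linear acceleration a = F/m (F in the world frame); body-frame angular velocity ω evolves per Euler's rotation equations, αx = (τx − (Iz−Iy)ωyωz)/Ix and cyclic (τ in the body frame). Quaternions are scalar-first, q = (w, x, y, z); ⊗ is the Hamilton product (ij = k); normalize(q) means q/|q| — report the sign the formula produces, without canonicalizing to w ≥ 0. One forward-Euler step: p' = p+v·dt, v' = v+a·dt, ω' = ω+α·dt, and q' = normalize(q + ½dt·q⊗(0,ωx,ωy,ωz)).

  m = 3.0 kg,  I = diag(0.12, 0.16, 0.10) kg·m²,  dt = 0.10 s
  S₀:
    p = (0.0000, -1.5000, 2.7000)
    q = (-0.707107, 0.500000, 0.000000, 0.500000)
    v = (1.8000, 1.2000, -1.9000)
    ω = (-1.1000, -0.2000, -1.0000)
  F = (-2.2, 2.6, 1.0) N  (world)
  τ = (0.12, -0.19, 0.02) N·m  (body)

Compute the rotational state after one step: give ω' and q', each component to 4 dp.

ω' = (-0.9900, -0.3325, -0.9888)
q' = (-0.6528, 0.5424, 0.0046, 0.5289)

(τ − ω×Iω)/I = (1.1000, -1.3250, 0.1120)
ω' = ω + α·dt = (-0.9900, -0.3325, -0.9888)
Hamilton product q⊗(0,ω) = (1.0500000, 0.8778177, 0.0914214, 0.6071070)
q' = normalize(q + ½dt·q⊗(0,ω)) = (-0.6528, 0.5424, 0.0046, 0.5289)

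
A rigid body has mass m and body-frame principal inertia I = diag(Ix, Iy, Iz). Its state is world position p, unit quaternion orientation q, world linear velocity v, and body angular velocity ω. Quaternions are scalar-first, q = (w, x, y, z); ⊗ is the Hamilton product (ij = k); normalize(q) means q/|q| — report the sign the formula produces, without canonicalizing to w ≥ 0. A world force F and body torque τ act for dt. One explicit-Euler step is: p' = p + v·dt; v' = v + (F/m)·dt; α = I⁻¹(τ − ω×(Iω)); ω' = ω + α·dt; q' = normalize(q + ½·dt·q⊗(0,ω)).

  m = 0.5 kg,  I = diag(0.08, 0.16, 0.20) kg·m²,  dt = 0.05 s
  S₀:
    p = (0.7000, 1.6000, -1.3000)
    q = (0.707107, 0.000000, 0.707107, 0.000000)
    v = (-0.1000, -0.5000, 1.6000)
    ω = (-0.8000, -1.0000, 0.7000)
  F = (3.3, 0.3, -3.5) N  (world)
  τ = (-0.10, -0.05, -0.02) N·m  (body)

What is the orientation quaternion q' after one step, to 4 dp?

2q̇ = q⊗(0,ω) = (0.7071070, -0.0707107, -0.7071070, 1.0606605)
q' = normalize(q + ½dt·q⊗(0,ω)) = (0.7243, -0.0018, 0.6890, 0.0265)

q' = (0.7243, -0.0018, 0.6890, 0.0265)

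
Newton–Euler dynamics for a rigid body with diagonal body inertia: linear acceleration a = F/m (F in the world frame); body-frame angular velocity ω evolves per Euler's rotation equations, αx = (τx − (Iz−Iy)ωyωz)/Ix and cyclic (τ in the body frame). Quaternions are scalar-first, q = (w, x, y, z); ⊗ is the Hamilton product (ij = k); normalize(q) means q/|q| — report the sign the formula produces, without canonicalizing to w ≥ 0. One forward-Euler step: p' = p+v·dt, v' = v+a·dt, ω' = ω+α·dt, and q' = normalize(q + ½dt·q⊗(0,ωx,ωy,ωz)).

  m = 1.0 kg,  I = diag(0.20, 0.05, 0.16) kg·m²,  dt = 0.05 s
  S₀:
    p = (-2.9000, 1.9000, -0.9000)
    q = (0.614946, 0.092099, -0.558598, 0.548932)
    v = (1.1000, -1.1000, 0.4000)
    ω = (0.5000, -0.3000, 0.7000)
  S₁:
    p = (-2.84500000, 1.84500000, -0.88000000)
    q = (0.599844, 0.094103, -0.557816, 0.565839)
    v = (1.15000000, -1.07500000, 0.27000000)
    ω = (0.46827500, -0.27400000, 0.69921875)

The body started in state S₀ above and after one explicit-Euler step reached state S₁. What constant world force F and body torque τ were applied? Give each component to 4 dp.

F = (1.0000, 0.5000, -2.6000)
τ = (-0.1500, 0.0400, 0.0200)

Δv = v₁−v₀ = (0.05000000, 0.02500000, -0.13000000)
F = m·Δv/dt = (1.0000, 0.5000, -2.6000)
Δω = ω₁−ω₀ = (-0.03172500, 0.02600000, -0.00078125)
applied torque τ = (-0.1500, 0.0400, 0.0200)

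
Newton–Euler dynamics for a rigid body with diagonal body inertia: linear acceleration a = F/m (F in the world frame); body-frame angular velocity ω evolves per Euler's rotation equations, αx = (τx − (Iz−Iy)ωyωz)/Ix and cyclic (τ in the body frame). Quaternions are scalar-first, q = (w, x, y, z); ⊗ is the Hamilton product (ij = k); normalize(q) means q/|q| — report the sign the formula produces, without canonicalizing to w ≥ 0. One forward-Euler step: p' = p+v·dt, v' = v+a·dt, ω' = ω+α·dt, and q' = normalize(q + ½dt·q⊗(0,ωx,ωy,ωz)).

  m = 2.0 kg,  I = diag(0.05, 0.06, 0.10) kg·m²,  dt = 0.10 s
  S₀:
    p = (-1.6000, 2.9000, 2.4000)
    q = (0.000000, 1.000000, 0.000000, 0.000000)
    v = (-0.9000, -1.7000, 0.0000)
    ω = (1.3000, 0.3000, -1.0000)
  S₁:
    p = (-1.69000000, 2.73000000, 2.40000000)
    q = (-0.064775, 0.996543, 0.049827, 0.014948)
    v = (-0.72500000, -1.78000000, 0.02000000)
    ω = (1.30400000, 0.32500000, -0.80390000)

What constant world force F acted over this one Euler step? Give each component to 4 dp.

Δv = v₁−v₀ = (0.17500000, -0.08000000, 0.02000000)
applied force F = (3.5000, -1.6000, 0.4000)

F = (3.5000, -1.6000, 0.4000)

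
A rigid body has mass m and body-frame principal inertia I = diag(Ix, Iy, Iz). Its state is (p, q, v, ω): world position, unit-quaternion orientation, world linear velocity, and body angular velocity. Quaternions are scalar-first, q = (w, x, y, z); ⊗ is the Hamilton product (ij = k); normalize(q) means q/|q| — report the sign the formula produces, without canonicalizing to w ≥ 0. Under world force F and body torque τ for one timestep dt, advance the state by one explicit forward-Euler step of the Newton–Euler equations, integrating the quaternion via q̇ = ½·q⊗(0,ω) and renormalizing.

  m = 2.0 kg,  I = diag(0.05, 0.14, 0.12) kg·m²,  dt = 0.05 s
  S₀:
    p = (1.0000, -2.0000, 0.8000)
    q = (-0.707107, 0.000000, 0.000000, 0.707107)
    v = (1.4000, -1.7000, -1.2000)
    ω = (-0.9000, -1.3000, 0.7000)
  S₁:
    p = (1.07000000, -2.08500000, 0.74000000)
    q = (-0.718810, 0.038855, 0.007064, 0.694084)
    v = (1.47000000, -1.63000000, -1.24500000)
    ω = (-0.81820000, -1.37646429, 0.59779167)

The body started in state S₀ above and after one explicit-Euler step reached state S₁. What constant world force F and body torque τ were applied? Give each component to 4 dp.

F = (2.8000, 2.8000, -1.8000)
τ = (0.1000, -0.1700, -0.1400)

velocity change Δv = (0.07000000, 0.07000000, -0.04500000)
F = m·Δv/dt = (2.8000, 2.8000, -1.8000)
Δω = ω₁−ω₀ = (0.08180000, -0.07646429, -0.10220833)
τ = I·(Δω/dt) + ω₀×(Iω₀) = (0.1000, -0.1700, -0.1400)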